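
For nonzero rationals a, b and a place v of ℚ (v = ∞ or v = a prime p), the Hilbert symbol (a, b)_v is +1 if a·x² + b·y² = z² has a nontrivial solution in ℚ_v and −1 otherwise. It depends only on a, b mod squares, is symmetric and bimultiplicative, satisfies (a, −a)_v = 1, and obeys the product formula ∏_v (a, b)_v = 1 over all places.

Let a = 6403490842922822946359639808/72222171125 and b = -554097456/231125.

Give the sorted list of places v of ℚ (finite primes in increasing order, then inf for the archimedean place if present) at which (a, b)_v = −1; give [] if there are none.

(a, b) ≡ (90915, -53295) mod (ℚ^×)²; places V = {2, 3, 5, 7, 11, 13, 17, 19, 29, 43, ∞}.
(a,b)_13: α=-2, u≡7; β=0, v≡8 (mod 13); (7|13)=-1, (8|13)=-1; sign (−1)^0·-1^0·-1^-2 = +1.
(a,b)_7: α=2, u≡6; β=0, v≡3 (mod 7); (6|7)=-1, (3|7)=-1; sign (−1)^0·-1^0·-1^2 = +1.
(a,b)_17: α=4, u≡15; β=1, v≡3 (mod 17); (15|17)=+1, (3|17)=-1; sign (−1)^0·+1^1·-1^4 = +1.
(a,b)_43: α=-4, u≡6; β=-2, v≡36 (mod 43); (6|43)=+1, (36|43)=+1; sign (−1)^0·+1^-2·+1^-4 = +1.
(a,b)_29: α=1, u≡27; β=0, v≡28 (mod 29); (27|29)=-1, (28|29)=+1; sign (−1)^0·-1^0·+1^1 = +1.
(a,b)_2: α=8, β=4; u≡3, v≡1 (mod 8); ε(u)ε(v)=1·0, αω(v)=8·0, βω(u)=4·1; sum ≡ 0  ⇒  +1.
(a,b)_19: α=7, u≡9; β=3, v≡11 (mod 19); (9|19)=+1, (11|19)=+1; sign (−1)^1·+1^3·+1^7 = -1.
(a,b)_∞: sgn(90915)=+, sgn(-53295)=−, so +1.
(a,b)_5: α=-3, u≡2; β=-3, v≡1 (mod 5); (2|5)=-1, (1|5)=+1; sign (−1)^0·-1^-3·+1^-3 = -1.
(a,b)_11: α=3, u≡1; β=1, v≡6 (mod 11); (1|11)=+1, (6|11)=-1; sign (−1)^1·+1^1·-1^3 = +1.
(a,b)_3: α=11, u≡2; β=3, v≡1 (mod 3); (2|3)=-1, (1|3)=+1; sign (−1)^1·-1^3·+1^11 = +1.
(90915, -53295 / ℚ) ramifies at {5, 19}: a division algebra.

[5, 19]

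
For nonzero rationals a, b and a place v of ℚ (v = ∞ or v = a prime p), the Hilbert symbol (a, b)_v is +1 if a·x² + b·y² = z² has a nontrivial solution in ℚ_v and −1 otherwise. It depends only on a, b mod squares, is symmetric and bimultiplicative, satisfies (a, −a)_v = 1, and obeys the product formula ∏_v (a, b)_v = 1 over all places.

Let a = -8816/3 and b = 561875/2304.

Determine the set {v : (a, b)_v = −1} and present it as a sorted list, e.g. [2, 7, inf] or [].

Mod squares: a ≡ -1653, b ≡ 899. Check v ∈ {∞, 2, 3, 5, 19, 29, 31}.
v=3: a=3^-1·(≡1), b=3^-2·(≡2) mod 3; (1|3)=+1, (2|3)=-1; (−1)^{-1·-2·1}·(+1)^-2·(-1)^-1 = -1.
v=29: a=29^1·(≡5), b=29^1·(≡27) mod 29; (5|29)=+1, (27|29)=-1; (−1)^{1·1·14}·(+1)^1·(-1)^1 = -1.
v=31: a=31^0·(≡27), b=31^1·(≡30) mod 31; (27|31)=-1, (30|31)=-1; (−1)^{0·1·15}·(-1)^1·(-1)^0 = -1.
v=∞: -1653 < 0 and 899 > 0  ⇒  (a,b)_∞ = +1.
v=2: v_2(a)=4, v_2(b)=-8; units ≡ 3, 3 (mod 8); ε·ε+αω+βω = 1·1+4·1+-8·1 ≡ 1  ⇒  (a,b)_2 = -1.
v=5: a=5^0·(≡3), b=5^4·(≡1) mod 5; (3|5)=-1, (1|5)=+1; (−1)^{0·4·2}·(-1)^4·(+1)^0 = +1.
v=19: a=19^1·(≡10), b=19^0·(≡9) mod 19; (10|19)=-1, (9|19)=+1; (−1)^{1·0·9}·(-1)^0·(+1)^1 = +1.
|Ram(-1653, 899)| = 4, even; anisotropic at {2, 3, 29, 31}.

[2, 3, 29, 31]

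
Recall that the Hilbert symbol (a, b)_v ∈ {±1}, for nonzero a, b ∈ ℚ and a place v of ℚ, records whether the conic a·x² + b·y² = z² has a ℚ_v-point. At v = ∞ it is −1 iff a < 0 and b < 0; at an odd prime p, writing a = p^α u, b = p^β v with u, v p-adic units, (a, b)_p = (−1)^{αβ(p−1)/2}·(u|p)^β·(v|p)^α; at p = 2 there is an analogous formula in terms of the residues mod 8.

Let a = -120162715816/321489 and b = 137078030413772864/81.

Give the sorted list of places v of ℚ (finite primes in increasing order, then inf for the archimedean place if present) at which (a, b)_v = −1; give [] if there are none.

[]

Mod squares: a ≡ -859066, b ≡ 11609. Check v ∈ {∞, 2, 3, 7, 11, 13, 17, 19, 37, 47}.
v=47: a=47^1·(≡44), b=47^3·(≡14) mod 47; (44|47)=-1, (14|47)=+1; (−1)^{1·3·23}·(-1)^3·(+1)^1 = +1.
v=37: a=37^1·(≡2), b=37^2·(≡16) mod 37; (2|37)=-1, (16|37)=+1; (−1)^{1·2·18}·(-1)^2·(+1)^1 = +1.
v=2: v_2(a)=3, v_2(b)=6; units ≡ 3, 1 (mod 8); ε·ε+αω+βω = 1·0+3·0+6·1 ≡ 0  ⇒  (a,b)_2 = +1.
v=3: a=3^-8·(≡2), b=3^-4·(≡2) mod 3; (2|3)=-1, (2|3)=-1; (−1)^{-8·-4·1}·(-1)^-4·(-1)^-8 = +1.
v=∞: -859066 < 0 and 11609 > 0  ⇒  (a,b)_∞ = +1.
v=11: a=11^2·(≡4), b=11^0·(≡5) mod 11; (4|11)=+1, (5|11)=+1; (−1)^{2·0·5}·(+1)^0·(+1)^2 = +1.
v=7: a=7^-2·(≡2), b=7^0·(≡6) mod 7; (2|7)=+1, (6|7)=-1; (−1)^{-2·0·3}·(+1)^0·(-1)^-2 = +1.
v=19: a=19^1·(≡5), b=19^3·(≡15) mod 19; (5|19)=+1, (15|19)=-1; (−1)^{1·3·9}·(+1)^3·(-1)^1 = +1.
v=17: a=17^2·(≡14), b=17^0·(≡13) mod 17; (14|17)=-1, (13|17)=+1; (−1)^{2·0·8}·(-1)^0·(+1)^2 = +1.
v=13: a=13^1·(≡1), b=13^3·(≡3) mod 13; (1|13)=+1, (3|13)=+1; (−1)^{1·3·6}·(+1)^3·(+1)^1 = +1.
Ram(a, b) = ∅: the form -859066·x² + 11609·y² − z² is isotropic over every ℚ_v, so by Hasse–Minkowski it is isotropic over ℚ.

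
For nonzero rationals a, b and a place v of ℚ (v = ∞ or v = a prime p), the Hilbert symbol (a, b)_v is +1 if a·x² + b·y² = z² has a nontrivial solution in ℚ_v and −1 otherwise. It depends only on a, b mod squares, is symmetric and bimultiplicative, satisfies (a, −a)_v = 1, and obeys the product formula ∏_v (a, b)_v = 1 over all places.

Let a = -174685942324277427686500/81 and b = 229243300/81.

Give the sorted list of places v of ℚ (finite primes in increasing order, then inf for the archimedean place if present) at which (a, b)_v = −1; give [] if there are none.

(a, b) ≡ (-332402785, 2292433) mod (ℚ^×)²; places V = {2, 3, 5, 11, 13, 17, 23, 29, 41, ∞}.
(a,b)_23: α=3, u≡9; β=1, v≡8 (mod 23); (9|23)=+1, (8|23)=+1; sign (−1)^1·+1^1·+1^3 = -1.
(a,b)_3: α=-4, u≡2; β=-4, v≡1 (mod 3); (2|3)=-1, (1|3)=+1; sign (−1)^0·-1^-4·+1^-4 = +1.
(a,b)_∞: sgn(-332402785)=−, sgn(2292433)=+, so +1.
(a,b)_17: α=3, u≡7; β=1, v≡11 (mod 17); (7|17)=-1, (11|17)=-1; sign (−1)^0·-1^1·-1^3 = +1.
(a,b)_13: α=3, u≡7; β=1, v≡1 (mod 13); (7|13)=-1, (1|13)=+1; sign (−1)^0·-1^1·+1^3 = -1.
(a,b)_2: α=2, β=2; u≡7, v≡1 (mod 8); ε(u)ε(v)=1·0, αω(v)=2·0, βω(u)=2·0; sum ≡ 0  ⇒  +1.
(a,b)_41: α=3, u≡20; β=1, v≡34 (mod 41); (20|41)=+1, (34|41)=-1; sign (−1)^0·+1^1·-1^3 = -1.
(a,b)_29: α=1, u≡15; β=0, v≡3 (mod 29); (15|29)=-1, (3|29)=-1; sign (−1)^0·-1^0·-1^1 = -1.
(a,b)_5: α=3, u≡3; β=2, v≡2 (mod 5); (3|5)=-1, (2|5)=-1; sign (−1)^0·-1^2·-1^3 = -1.
(a,b)_11: α=3, u≡8; β=1, v≡2 (mod 11); (8|11)=-1, (2|11)=-1; sign (−1)^1·-1^1·-1^3 = -1.
(-332402785, 2292433 / ℚ) ramifies at {5, 11, 13, 23, 29, 41}: a division algebra.

[5, 11, 13, 23, 29, 41]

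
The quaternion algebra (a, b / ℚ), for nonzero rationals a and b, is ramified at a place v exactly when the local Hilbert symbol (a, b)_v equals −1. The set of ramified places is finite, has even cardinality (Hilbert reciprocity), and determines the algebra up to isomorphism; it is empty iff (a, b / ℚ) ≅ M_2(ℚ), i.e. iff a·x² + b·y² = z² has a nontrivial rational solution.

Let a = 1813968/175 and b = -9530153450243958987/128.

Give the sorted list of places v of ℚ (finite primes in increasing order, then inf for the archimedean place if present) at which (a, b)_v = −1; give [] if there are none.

[2, 7, 17, 19, 23, 37]

(a, b) ≡ (88179, -50026886) mod (ℚ^×)²; places V = {2, 3, 5, 7, 13, 17, 19, 23, 37, ∞}.
(a,b)_7: α=-1, u≡4; β=5, v≡4 (mod 7); (4|7)=+1, (4|7)=+1; sign (−1)^1·+1^5·+1^-1 = -1.
(a,b)_13: α=1, u≡12; β=3, v≡3 (mod 13); (12|13)=+1, (3|13)=+1; sign (−1)^0·+1^3·+1^1 = +1.
(a,b)_5: α=-2, u≡4; β=0, v≡1 (mod 5); (4|5)=+1, (1|5)=+1; sign (−1)^0·+1^0·+1^-2 = +1.
(a,b)_23: α=0, u≡20; β=1, v≡22 (mod 23); (20|23)=-1, (22|23)=-1; sign (−1)^0·-1^1·-1^0 = -1.
(a,b)_∞: sgn(88179)=+, sgn(-50026886)=−, so +1.
(a,b)_3: α=3, u≡2; β=2, v≡1 (mod 3); (2|3)=-1, (1|3)=+1; sign (−1)^0·-1^2·+1^3 = +1.
(a,b)_37: α=0, u≡29; β=1, v≡2 (mod 37); (29|37)=-1, (2|37)=-1; sign (−1)^0·-1^1·-1^0 = -1.
(a,b)_2: α=4, β=-7; u≡3, v≡5 (mod 8); ε(u)ε(v)=1·0, αω(v)=4·1, βω(u)=-7·1; sum ≡ 1  ⇒  -1.
(a,b)_17: α=1, u≡16; β=3, v≡5 (mod 17); (16|17)=+1, (5|17)=-1; sign (−1)^0·+1^3·-1^1 = -1.
(a,b)_19: α=1, u≡4; β=3, v≡7 (mod 19); (4|19)=+1, (7|19)=+1; sign (−1)^1·+1^3·+1^1 = -1.
Ram(88179, -50026886) = {2, 7, 17, 19, 23, 37}; no ℚ_2-point on the conic.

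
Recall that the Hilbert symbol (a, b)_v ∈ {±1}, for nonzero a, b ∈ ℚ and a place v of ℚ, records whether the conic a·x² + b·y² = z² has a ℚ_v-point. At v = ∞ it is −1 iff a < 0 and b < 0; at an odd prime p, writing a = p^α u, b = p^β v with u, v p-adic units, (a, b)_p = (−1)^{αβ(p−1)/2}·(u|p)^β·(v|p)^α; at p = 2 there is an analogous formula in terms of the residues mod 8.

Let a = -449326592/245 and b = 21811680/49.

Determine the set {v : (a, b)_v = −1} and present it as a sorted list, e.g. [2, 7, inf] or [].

Mod squares: a ≡ -24310, b ≡ 1870. Check v ∈ {∞, 2, 3, 5, 7, 11, 13, 17, 19}.
v=13: a=13^1·(≡8), b=13^0·(≡2) mod 13; (8|13)=-1, (2|13)=-1; (−1)^{1·0·6}·(-1)^0·(-1)^1 = -1.
v=17: a=17^1·(≡9), b=17^1·(≡9) mod 17; (9|17)=+1, (9|17)=+1; (−1)^{1·1·8}·(+1)^1·(+1)^1 = +1.
v=2: v_2(a)=9, v_2(b)=5; units ≡ 5, 7 (mod 8); ε·ε+αω+βω = 0·1+9·0+5·1 ≡ 1  ⇒  (a,b)_2 = -1.
v=11: a=11^1·(≡4), b=11^1·(≡4) mod 11; (4|11)=+1, (4|11)=+1; (−1)^{1·1·5}·(+1)^1·(+1)^1 = -1.
v=7: a=7^-2·(≡4), b=7^-2·(≡2) mod 7; (4|7)=+1, (2|7)=+1; (−1)^{-2·-2·3}·(+1)^-2·(+1)^-2 = +1.
v=5: a=5^-1·(≡2), b=5^1·(≡4) mod 5; (2|5)=-1, (4|5)=+1; (−1)^{-1·1·2}·(-1)^1·(+1)^-1 = -1.
v=∞: -24310 < 0 and 1870 > 0  ⇒  (a,b)_∞ = +1.
v=3: a=3^0·(≡2), b=3^6·(≡1) mod 3; (2|3)=-1, (1|3)=+1; (−1)^{0·6·1}·(-1)^6·(+1)^0 = +1.
v=19: a=19^2·(≡10), b=19^0·(≡2) mod 19; (10|19)=-1, (2|19)=-1; (−1)^{2·0·9}·(-1)^0·(-1)^2 = +1.
Ram(-24310, 1870) = {2, 5, 11, 13}; no ℚ_2-point on the conic.

[2, 5, 11, 13]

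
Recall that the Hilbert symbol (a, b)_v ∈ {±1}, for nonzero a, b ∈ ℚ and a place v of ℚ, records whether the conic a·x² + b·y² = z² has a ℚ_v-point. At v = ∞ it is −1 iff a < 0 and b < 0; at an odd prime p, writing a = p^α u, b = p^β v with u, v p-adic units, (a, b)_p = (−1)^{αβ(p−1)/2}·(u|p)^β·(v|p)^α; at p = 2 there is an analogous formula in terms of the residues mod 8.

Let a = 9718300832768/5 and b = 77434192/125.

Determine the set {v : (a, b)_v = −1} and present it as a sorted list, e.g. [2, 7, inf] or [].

[23, 47]

(a, b) ≡ (286465, 199985) mod (ℚ^×)²; places V = {2, 5, 11, 23, 37, 47, 53, ∞}.
(a,b)_2: α=10, β=4; u≡1, v≡1 (mod 8); ε(u)ε(v)=0·0, αω(v)=10·0, βω(u)=4·0; sum ≡ 0  ⇒  +1.
(a,b)_37: α=2, u≡36; β=1, v≡28 (mod 37); (36|37)=+1, (28|37)=+1; sign (−1)^0·+1^1·+1^2 = +1.
(a,b)_5: α=-1, u≡3; β=-3, v≡2 (mod 5); (3|5)=-1, (2|5)=-1; sign (−1)^0·-1^-3·-1^-1 = +1.
(a,b)_47: α=1, u≡32; β=1, v≡6 (mod 47); (32|47)=+1, (6|47)=+1; sign (−1)^1·+1^1·+1^1 = -1.
(a,b)_∞: sgn(286465)=+, sgn(199985)=+, so +1.
(a,b)_11: α=2, u≡5; β=2, v≡4 (mod 11); (5|11)=+1, (4|11)=+1; sign (−1)^0·+1^2·+1^2 = +1.
(a,b)_23: α=1, u≡9; β=1, v≡1 (mod 23); (9|23)=+1, (1|23)=+1; sign (−1)^1·+1^1·+1^1 = -1.
(a,b)_53: α=1, u≡7; β=0, v≡46 (mod 53); (7|53)=+1, (46|53)=+1; sign (−1)^0·+1^0·+1^1 = +1.
Ram(286465, 199985) = {23, 47}; no ℚ_23-point on the conic.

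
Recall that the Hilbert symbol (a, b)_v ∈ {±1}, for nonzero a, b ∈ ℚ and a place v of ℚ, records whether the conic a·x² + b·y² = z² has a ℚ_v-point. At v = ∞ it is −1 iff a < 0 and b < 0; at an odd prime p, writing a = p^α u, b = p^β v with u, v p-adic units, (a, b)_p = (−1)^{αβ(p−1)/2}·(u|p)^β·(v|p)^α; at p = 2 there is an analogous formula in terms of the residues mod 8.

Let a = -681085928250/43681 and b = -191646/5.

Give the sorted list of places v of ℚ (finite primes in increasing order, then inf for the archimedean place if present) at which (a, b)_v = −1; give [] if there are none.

(a, b) ≡ (-2730, -70) mod (ℚ^×)²; places V = {2, 3, 5, 7, 11, 13, 19, ∞}.
(a,b)_5: α=3, u≡4; β=-1, v≡4 (mod 5); (4|5)=+1, (4|5)=+1; sign (−1)^0·+1^-1·+1^3 = +1.
(a,b)_3: α=11, u≡2; β=4, v≡2 (mod 3); (2|3)=-1, (2|3)=-1; sign (−1)^0·-1^4·-1^11 = -1.
(a,b)_∞: sgn(-2730)=−, sgn(-70)=−, so -1.
(a,b)_13: α=3, u≡6; β=2, v≡2 (mod 13); (6|13)=-1, (2|13)=-1; sign (−1)^0·-1^2·-1^3 = -1.
(a,b)_2: α=1, β=1; u≡3, v≡5 (mod 8); ε(u)ε(v)=1·0, αω(v)=1·1, βω(u)=1·1; sum ≡ 0  ⇒  +1.
(a,b)_7: α=1, u≡4; β=1, v≡4 (mod 7); (4|7)=+1, (4|7)=+1; sign (−1)^1·+1^1·+1^1 = -1.
(a,b)_19: α=-2, u≡1; β=0, v≡9 (mod 19); (1|19)=+1, (9|19)=+1; sign (−1)^0·+1^0·+1^-2 = +1.
(a,b)_11: α=-2, u≡1; β=0, v≡8 (mod 11); (1|11)=+1, (8|11)=-1; sign (−1)^0·+1^0·-1^-2 = +1.
|Ram(-2730, -70)| = 4, even; anisotropic at {3, 7, 13, ∞}.

[3, 7, 13, inf]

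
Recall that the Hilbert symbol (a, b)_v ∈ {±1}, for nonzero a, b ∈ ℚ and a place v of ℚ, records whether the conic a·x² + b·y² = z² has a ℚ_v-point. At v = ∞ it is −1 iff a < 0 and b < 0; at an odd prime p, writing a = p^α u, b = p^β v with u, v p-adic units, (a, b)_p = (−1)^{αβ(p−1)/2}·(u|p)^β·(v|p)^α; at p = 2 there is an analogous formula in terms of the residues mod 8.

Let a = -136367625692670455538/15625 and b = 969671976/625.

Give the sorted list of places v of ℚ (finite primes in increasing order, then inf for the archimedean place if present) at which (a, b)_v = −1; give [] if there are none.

(a, b) ≡ (-9282, 29274) mod (ℚ^×)²; places V = {2, 3, 5, 7, 13, 17, 41, ∞}.
(a,b)_3: α=3, u≡2; β=1, v≡2 (mod 3); (2|3)=-1, (2|3)=-1; sign (−1)^1·-1^1·-1^3 = -1.
(a,b)_∞: sgn(-9282)=−, sgn(29274)=+, so +1.
(a,b)_13: α=5, u≡4; β=2, v≡11 (mod 13); (4|13)=+1, (11|13)=-1; sign (−1)^0·+1^2·-1^5 = -1.
(a,b)_17: α=3, u≡9; β=1, v≡7 (mod 17); (9|17)=+1, (7|17)=-1; sign (−1)^0·+1^1·-1^3 = -1.
(a,b)_41: α=2, u≡39; β=1, v≡26 (mod 41); (39|41)=+1, (26|41)=-1; sign (−1)^0·+1^1·-1^2 = +1.
(a,b)_7: α=7, u≡2; β=3, v≡6 (mod 7); (2|7)=+1, (6|7)=-1; sign (−1)^1·+1^3·-1^7 = +1.
(a,b)_5: α=-6, u≡2; β=-4, v≡1 (mod 5); (2|5)=-1, (1|5)=+1; sign (−1)^0·-1^-4·+1^-6 = +1.
(a,b)_2: α=1, β=3; u≡7, v≡5 (mod 8); ε(u)ε(v)=1·0, αω(v)=1·1, βω(u)=3·0; sum ≡ 1  ⇒  -1.
Ram(-9282, 29274) = {2, 3, 13, 17}; no ℚ_2-point on the conic.

[2, 3, 13, 17]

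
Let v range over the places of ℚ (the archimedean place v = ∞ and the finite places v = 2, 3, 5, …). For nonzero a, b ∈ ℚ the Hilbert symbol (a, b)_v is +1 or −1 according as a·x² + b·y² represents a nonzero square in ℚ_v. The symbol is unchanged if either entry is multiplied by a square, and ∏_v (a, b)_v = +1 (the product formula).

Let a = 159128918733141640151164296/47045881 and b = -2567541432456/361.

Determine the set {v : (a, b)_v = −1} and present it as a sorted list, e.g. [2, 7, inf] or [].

[13, 31]

Mod squares: a ≡ 34, b ≡ -161724706. Check v ∈ {∞, 2, 3, 7, 11, 13, 17, 19, 29, 31, 37}.
v=∞: 34 > 0 and -161724706 < 0  ⇒  (a,b)_∞ = +1.
v=11: a=11^2·(≡5), b=11^1·(≡8) mod 11; (5|11)=+1, (8|11)=-1; (−1)^{2·1·5}·(+1)^1·(-1)^2 = +1.
v=17: a=17^3·(≡15), b=17^1·(≡9) mod 17; (15|17)=+1, (9|17)=+1; (−1)^{3·1·8}·(+1)^1·(+1)^3 = +1.
v=29: a=29^2·(≡1), b=29^1·(≡15) mod 29; (1|29)=+1, (15|29)=-1; (−1)^{2·1·14}·(+1)^1·(-1)^2 = +1.
v=13: a=13^4·(≡7), b=13^1·(≡12) mod 13; (7|13)=-1, (12|13)=+1; (−1)^{4·1·6}·(-1)^1·(+1)^4 = -1.
v=37: a=37^2·(≡27), b=37^1·(≡18) mod 37; (27|37)=+1, (18|37)=-1; (−1)^{2·1·18}·(+1)^1·(-1)^2 = +1.
v=7: a=7^6·(≡3), b=7^2·(≡2) mod 7; (3|7)=-1, (2|7)=+1; (−1)^{6·2·3}·(-1)^2·(+1)^6 = +1.
v=2: v_2(a)=3, v_2(b)=3; units ≡ 1, 7 (mod 8); ε·ε+αω+βω = 0·1+3·0+3·0 ≡ 0  ⇒  (a,b)_2 = +1.
v=3: a=3^2·(≡1), b=3^4·(≡2) mod 3; (1|3)=+1, (2|3)=-1; (−1)^{2·4·1}·(+1)^4·(-1)^2 = +1.
v=19: a=19^-6·(≡13), b=19^-2·(≡1) mod 19; (13|19)=-1, (1|19)=+1; (−1)^{-6·-2·9}·(-1)^-2·(+1)^-6 = +1.
v=31: a=31^2·(≡17), b=31^1·(≡19) mod 31; (17|31)=-1, (19|31)=+1; (−1)^{2·1·15}·(-1)^1·(+1)^2 = -1.
|Ram(34, -161724706)| = 2, even; anisotropic at {13, 31}.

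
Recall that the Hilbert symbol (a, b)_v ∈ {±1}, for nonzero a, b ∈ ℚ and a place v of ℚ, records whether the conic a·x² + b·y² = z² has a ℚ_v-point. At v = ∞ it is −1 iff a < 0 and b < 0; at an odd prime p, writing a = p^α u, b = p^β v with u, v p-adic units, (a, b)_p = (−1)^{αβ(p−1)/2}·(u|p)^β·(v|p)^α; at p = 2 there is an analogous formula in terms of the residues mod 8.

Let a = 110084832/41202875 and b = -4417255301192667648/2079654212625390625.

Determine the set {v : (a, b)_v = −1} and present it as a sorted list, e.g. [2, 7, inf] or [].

[2, 5, 7, 13]

Mod squares: a ≡ 2730, b ≡ -2. Check v ∈ {∞, 2, 3, 5, 7, 11, 13, 31}.
v=7: a=7^-3·(≡5), b=7^-8·(≡3) mod 7; (5|7)=-1, (3|7)=-1; (−1)^{-3·-8·3}·(-1)^-8·(-1)^-3 = -1.
v=∞: 2730 > 0 and -2 < 0  ⇒  (a,b)_∞ = +1.
v=31: a=31^-2·(≡25), b=31^-4·(≡13) mod 31; (25|31)=+1, (13|31)=-1; (−1)^{-2·-4·15}·(+1)^-4·(-1)^-2 = +1.
v=11: a=11^2·(≡7), b=11^4·(≡5) mod 11; (7|11)=-1, (5|11)=+1; (−1)^{2·4·5}·(-1)^4·(+1)^2 = +1.
v=3: a=3^7·(≡1), b=3^20·(≡1) mod 3; (1|3)=+1, (1|3)=+1; (−1)^{7·20·1}·(+1)^20·(+1)^7 = +1.
v=5: a=5^-3·(≡4), b=5^-8·(≡2) mod 5; (4|5)=+1, (2|5)=-1; (−1)^{-3·-8·2}·(+1)^-8·(-1)^-3 = -1.
v=13: a=13^1·(≡6), b=13^2·(≡7) mod 13; (6|13)=-1, (7|13)=-1; (−1)^{1·2·6}·(-1)^2·(-1)^1 = -1.
v=2: v_2(a)=5, v_2(b)=9; units ≡ 5, 7 (mod 8); ε·ε+αω+βω = 0·1+5·0+9·1 ≡ 1  ⇒  (a,b)_2 = -1.
Ram(2730, -2) = {2, 5, 7, 13}; no ℚ_2-point on the conic.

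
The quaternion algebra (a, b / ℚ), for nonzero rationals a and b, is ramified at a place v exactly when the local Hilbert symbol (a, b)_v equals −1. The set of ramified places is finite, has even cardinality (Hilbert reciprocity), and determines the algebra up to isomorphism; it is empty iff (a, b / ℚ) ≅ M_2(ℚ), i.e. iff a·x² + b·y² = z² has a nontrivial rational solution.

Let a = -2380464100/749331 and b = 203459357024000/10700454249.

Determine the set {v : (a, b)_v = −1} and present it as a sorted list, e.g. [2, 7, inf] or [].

Mod squares: a ≡ -11, b ≡ 935. Check v ∈ {∞, 2, 3, 5, 7, 11, 17, 29, 41}.
v=2: v_2(a)=2, v_2(b)=8; units ≡ 5, 7 (mod 8); ε·ε+αω+βω = 0·1+2·0+8·1 ≡ 0  ⇒  (a,b)_2 = +1.
v=3: a=3^-4·(≡1), b=3^-2·(≡2) mod 3; (1|3)=+1, (2|3)=-1; (−1)^{-4·-2·1}·(+1)^-2·(-1)^-4 = +1.
v=41: a=41^2·(≡30), b=41^-2·(≡37) mod 41; (30|41)=-1, (37|41)=+1; (−1)^{2·-2·20}·(-1)^-2·(+1)^2 = +1.
v=29: a=29^-2·(≡18), b=29^-4·(≡28) mod 29; (18|29)=-1, (28|29)=+1; (−1)^{-2·-4·14}·(-1)^-4·(+1)^-2 = +1.
v=11: a=11^-1·(≡7), b=11^1·(≡6) mod 11; (7|11)=-1, (6|11)=-1; (−1)^{-1·1·5}·(-1)^1·(-1)^-1 = -1.
v=7: a=7^2·(≡5), b=7^6·(≡1) mod 7; (5|7)=-1, (1|7)=+1; (−1)^{2·6·3}·(-1)^6·(+1)^2 = +1.
v=∞: -11 < 0 and 935 > 0  ⇒  (a,b)_∞ = +1.
v=17: a=17^2·(≡5), b=17^3·(≡4) mod 17; (5|17)=-1, (4|17)=+1; (−1)^{2·3·8}·(-1)^3·(+1)^2 = -1.
v=5: a=5^2·(≡1), b=5^3·(≡3) mod 5; (1|5)=+1, (3|5)=-1; (−1)^{2·3·2}·(+1)^3·(-1)^2 = +1.
Ram(-11, 935) = {11, 17}; no ℚ_11-point on the conic.

[11, 17]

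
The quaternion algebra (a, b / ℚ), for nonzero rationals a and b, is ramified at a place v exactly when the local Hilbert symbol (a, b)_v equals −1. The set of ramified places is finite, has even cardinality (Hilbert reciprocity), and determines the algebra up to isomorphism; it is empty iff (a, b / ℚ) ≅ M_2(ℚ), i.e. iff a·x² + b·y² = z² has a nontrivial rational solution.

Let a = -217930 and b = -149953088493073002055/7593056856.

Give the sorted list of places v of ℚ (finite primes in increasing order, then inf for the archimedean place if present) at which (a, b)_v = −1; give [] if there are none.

(a, b) ≡ (-217930, -26970) mod (ℚ^×)²; places V = {2, 3, 5, 7, 11, 17, 19, 29, 31, 37, ∞}.
(a,b)_17: α=0, u≡10; β=4, v≡16 (mod 17); (10|17)=-1, (16|17)=+1; sign (−1)^0·-1^4·+1^0 = +1.
(a,b)_3: α=0, u≡2; β=-3, v≡1 (mod 3); (2|3)=-1, (1|3)=+1; sign (−1)^0·-1^-3·+1^0 = -1.
(a,b)_5: α=1, u≡4; β=1, v≡4 (mod 5); (4|5)=+1, (4|5)=+1; sign (−1)^0·+1^1·+1^1 = +1.
(a,b)_∞: sgn(-217930)=−, sgn(-26970)=−, so -1.
(a,b)_19: α=1, u≡6; β=2, v≡15 (mod 19); (6|19)=+1, (15|19)=-1; sign (−1)^0·+1^2·-1^1 = -1.
(a,b)_37: α=1, u≡30; β=2, v≡34 (mod 37); (30|37)=+1, (34|37)=+1; sign (−1)^0·+1^2·+1^1 = +1.
(a,b)_31: α=1, u≡7; β=3, v≡12 (mod 31); (7|31)=+1, (12|31)=-1; sign (−1)^1·+1^3·-1^1 = +1.
(a,b)_2: α=1, β=-3; u≡3, v≡3 (mod 8); ε(u)ε(v)=1·1, αω(v)=1·1, βω(u)=-3·1; sum ≡ 1  ⇒  -1.
(a,b)_29: α=0, u≡5; β=3, v≡19 (mod 29); (5|29)=+1, (19|29)=-1; sign (−1)^0·+1^3·-1^0 = +1.
(a,b)_7: α=0, u≡1; β=-4, v≡4 (mod 7); (1|7)=+1, (4|7)=+1; sign (−1)^0·+1^-4·+1^0 = +1.
(a,b)_11: α=0, u≡2; β=-4, v≡6 (mod 11); (2|11)=-1, (6|11)=-1; sign (−1)^0·-1^-4·-1^0 = +1.
Ram(-217930, -26970) = {2, 3, 19, ∞}; no ℚ_2-point on the conic.

[2, 3, 19, inf]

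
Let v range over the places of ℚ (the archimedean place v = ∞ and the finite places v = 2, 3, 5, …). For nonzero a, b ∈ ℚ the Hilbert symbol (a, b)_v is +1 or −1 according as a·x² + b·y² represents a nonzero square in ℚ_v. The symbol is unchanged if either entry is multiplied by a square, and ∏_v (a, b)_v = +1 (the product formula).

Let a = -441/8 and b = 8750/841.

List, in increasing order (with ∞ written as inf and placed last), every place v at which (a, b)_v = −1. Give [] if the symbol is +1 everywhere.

[2, 7]

Mod squares: a ≡ -2, b ≡ 14. Check v ∈ {∞, 2, 3, 5, 7, 29}.
v=29: a=29^0·(≡21), b=29^-2·(≡21) mod 29; (21|29)=-1, (21|29)=-1; (−1)^{0·-2·14}·(-1)^-2·(-1)^0 = +1.
v=2: v_2(a)=-3, v_2(b)=1; units ≡ 7, 7 (mod 8); ε·ε+αω+βω = 1·1+-3·0+1·0 ≡ 1  ⇒  (a,b)_2 = -1.
v=3: a=3^2·(≡1), b=3^0·(≡2) mod 3; (1|3)=+1, (2|3)=-1; (−1)^{2·0·1}·(+1)^0·(-1)^2 = +1.
v=5: a=5^0·(≡3), b=5^4·(≡4) mod 5; (3|5)=-1, (4|5)=+1; (−1)^{0·4·2}·(-1)^4·(+1)^0 = +1.
v=7: a=7^2·(≡5), b=7^1·(≡4) mod 7; (5|7)=-1, (4|7)=+1; (−1)^{2·1·3}·(-1)^1·(+1)^2 = -1.
v=∞: -2 < 0 and 14 > 0  ⇒  (a,b)_∞ = +1.
(-2, 14 / ℚ) ramifies at {2, 7}: a division algebra.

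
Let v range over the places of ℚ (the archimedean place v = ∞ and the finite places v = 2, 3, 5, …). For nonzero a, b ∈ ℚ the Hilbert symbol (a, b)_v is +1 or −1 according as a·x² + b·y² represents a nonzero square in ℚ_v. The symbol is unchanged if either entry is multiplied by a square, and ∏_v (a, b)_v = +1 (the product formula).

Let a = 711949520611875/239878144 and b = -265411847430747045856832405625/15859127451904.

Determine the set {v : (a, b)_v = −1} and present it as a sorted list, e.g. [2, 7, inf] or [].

Mod squares: a ≡ 18671331, b ≡ -28681. Check v ∈ {∞, 2, 3, 5, 7, 11, 13, 17, 19, 23, 29, 31, 43}.
v=3: a=3^1·(≡1), b=3^2·(≡2) mod 3; (1|3)=+1, (2|3)=-1; (−1)^{1·2·1}·(+1)^2·(-1)^1 = -1.
v=17: a=17^0·(≡7), b=17^-2·(≡15) mod 17; (7|17)=-1, (15|17)=+1; (−1)^{0·-2·8}·(-1)^-2·(+1)^0 = +1.
v=2: v_2(a)=-14, v_2(b)=-8; units ≡ 3, 7 (mod 8); ε·ε+αω+βω = 1·1+-14·0+-8·1 ≡ 1  ⇒  (a,b)_2 = -1.
v=13: a=13^2·(≡9), b=13^0·(≡4) mod 13; (9|13)=+1, (4|13)=+1; (−1)^{2·0·6}·(+1)^0·(+1)^2 = +1.
v=43: a=43^1·(≡29), b=43^3·(≡40) mod 43; (29|43)=-1, (40|43)=+1; (−1)^{1·3·21}·(-1)^3·(+1)^1 = +1.
v=∞: 18671331 > 0 and -28681 < 0  ⇒  (a,b)_∞ = +1.
v=29: a=29^1·(≡10), b=29^3·(≡17) mod 29; (10|29)=-1, (17|29)=-1; (−1)^{1·3·14}·(-1)^3·(-1)^1 = +1.
v=5: a=5^4·(≡1), b=5^4·(≡4) mod 5; (1|5)=+1, (4|5)=+1; (−1)^{4·4·2}·(+1)^4·(+1)^4 = +1.
v=11: a=11^-4·(≡8), b=11^-8·(≡2) mod 11; (8|11)=-1, (2|11)=-1; (−1)^{-4·-8·5}·(-1)^-8·(-1)^-4 = +1.
v=31: a=31^1·(≡16), b=31^2·(≡10) mod 31; (16|31)=+1, (10|31)=+1; (−1)^{1·2·15}·(+1)^2·(+1)^1 = +1.
v=19: a=19^2·(≡18), b=19^2·(≡6) mod 19; (18|19)=-1, (6|19)=+1; (−1)^{2·2·9}·(-1)^2·(+1)^2 = +1.
v=23: a=23^1·(≡6), b=23^3·(≡9) mod 23; (6|23)=+1, (9|23)=+1; (−1)^{1·3·11}·(+1)^3·(+1)^1 = -1.
v=7: a=7^1·(≡2), b=7^8·(≡5) mod 7; (2|7)=+1, (5|7)=-1; (−1)^{1·8·3}·(+1)^8·(-1)^1 = -1.
(18671331, -28681 / ℚ) ramifies at {2, 3, 7, 23}: a division algebra.

[2, 3, 7, 23]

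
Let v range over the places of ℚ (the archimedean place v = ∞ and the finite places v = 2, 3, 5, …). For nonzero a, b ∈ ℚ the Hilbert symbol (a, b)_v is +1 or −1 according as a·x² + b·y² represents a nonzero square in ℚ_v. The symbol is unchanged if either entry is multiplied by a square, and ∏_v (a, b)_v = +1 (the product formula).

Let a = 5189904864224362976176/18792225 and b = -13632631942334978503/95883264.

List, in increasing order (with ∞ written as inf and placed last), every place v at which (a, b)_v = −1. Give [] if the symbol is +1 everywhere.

[7, 47]

(a, b) ≡ (279979, -7) mod (ℚ^×)²; places V = {2, 3, 5, 7, 17, 23, 37, 41, 47, ∞}.
(a,b)_47: α=3, u≡31; β=2, v≡20 (mod 47); (31|47)=-1, (20|47)=-1; sign (−1)^0·-1^2·-1^3 = -1.
(a,b)_7: α=1, u≡6; β=1, v≡5 (mod 7); (6|7)=-1, (5|7)=-1; sign (−1)^1·-1^1·-1^1 = -1.
(a,b)_5: α=-2, u≡4; β=0, v≡3 (mod 5); (4|5)=+1, (3|5)=-1; sign (−1)^0·+1^0·-1^-2 = +1.
(a,b)_2: α=4, β=-12; u≡3, v≡1 (mod 8); ε(u)ε(v)=1·0, αω(v)=4·0, βω(u)=-12·1; sum ≡ 0  ⇒  +1.
(a,b)_37: α=5, u≡29; β=4, v≡7 (mod 37); (29|37)=-1, (7|37)=+1; sign (−1)^0·-1^4·+1^5 = +1.
(a,b)_23: α=5, u≡4; β=4, v≡13 (mod 23); (4|23)=+1, (13|23)=+1; sign (−1)^0·+1^4·+1^5 = +1.
(a,b)_17: α=-4, u≡10; β=-2, v≡5 (mod 17); (10|17)=-1, (5|17)=-1; sign (−1)^0·-1^-2·-1^-4 = +1.
(a,b)_41: α=0, u≡1; β=2, v≡3 (mod 41); (1|41)=+1, (3|41)=-1; sign (−1)^0·+1^2·-1^0 = +1.
(a,b)_∞: sgn(279979)=+, sgn(-7)=−, so +1.
(a,b)_3: α=-2, u≡1; β=-4, v≡2 (mod 3); (1|3)=+1, (2|3)=-1; sign (−1)^0·+1^-4·-1^-2 = +1.
(279979, -7 / ℚ) ramifies at {7, 47}: a division algebra.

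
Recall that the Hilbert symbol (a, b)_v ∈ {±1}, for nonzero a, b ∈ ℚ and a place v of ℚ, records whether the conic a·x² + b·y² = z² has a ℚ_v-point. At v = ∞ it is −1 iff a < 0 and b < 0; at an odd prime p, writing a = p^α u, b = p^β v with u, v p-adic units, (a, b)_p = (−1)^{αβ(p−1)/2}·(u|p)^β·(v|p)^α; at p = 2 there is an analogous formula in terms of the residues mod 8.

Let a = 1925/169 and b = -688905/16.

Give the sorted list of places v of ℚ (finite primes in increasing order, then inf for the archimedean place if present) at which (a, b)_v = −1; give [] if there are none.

Mod squares: a ≡ 77, b ≡ -105. Check v ∈ {∞, 2, 3, 5, 7, 11, 13}.
v=∞: 77 > 0 and -105 < 0  ⇒  (a,b)_∞ = +1.
v=2: v_2(a)=0, v_2(b)=-4; units ≡ 5, 7 (mod 8); ε·ε+αω+βω = 0·1+0·0+-4·1 ≡ 0  ⇒  (a,b)_2 = +1.
v=13: a=13^-2·(≡1), b=13^0·(≡10) mod 13; (1|13)=+1, (10|13)=+1; (−1)^{-2·0·6}·(+1)^0·(+1)^-2 = +1.
v=7: a=7^1·(≡2), b=7^1·(≡6) mod 7; (2|7)=+1, (6|7)=-1; (−1)^{1·1·3}·(+1)^1·(-1)^1 = +1.
v=3: a=3^0·(≡2), b=3^9·(≡1) mod 3; (2|3)=-1, (1|3)=+1; (−1)^{0·9·1}·(-1)^9·(+1)^0 = -1.
v=5: a=5^2·(≡3), b=5^1·(≡4) mod 5; (3|5)=-1, (4|5)=+1; (−1)^{2·1·2}·(-1)^1·(+1)^2 = -1.
v=11: a=11^1·(≡8), b=11^0·(≡5) mod 11; (8|11)=-1, (5|11)=+1; (−1)^{1·0·5}·(-1)^0·(+1)^1 = +1.
(77, -105 / ℚ) ramifies at {3, 5}: a division algebra.

[3, 5]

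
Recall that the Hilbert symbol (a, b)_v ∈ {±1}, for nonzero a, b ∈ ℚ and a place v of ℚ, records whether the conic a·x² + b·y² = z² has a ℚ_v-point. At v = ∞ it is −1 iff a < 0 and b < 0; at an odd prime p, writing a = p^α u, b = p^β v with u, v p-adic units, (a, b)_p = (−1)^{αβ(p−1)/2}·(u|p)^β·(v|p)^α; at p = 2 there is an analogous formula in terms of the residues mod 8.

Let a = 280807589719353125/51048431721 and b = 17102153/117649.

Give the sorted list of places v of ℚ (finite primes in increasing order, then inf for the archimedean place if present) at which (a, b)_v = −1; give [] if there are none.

[5, 23]

Mod squares: a ≡ 482885, b ≡ 17. Check v ∈ {∞, 2, 3, 5, 7, 11, 13, 17, 19, 23, 29, 47, 53, 59}.
v=23: a=23^1·(≡19), b=23^0·(≡5) mod 23; (19|23)=-1, (5|23)=-1; (−1)^{1·0·11}·(-1)^0·(-1)^1 = -1.
v=11: a=11^2·(≡8), b=11^0·(≡6) mod 11; (8|11)=-1, (6|11)=-1; (−1)^{2·0·5}·(-1)^0·(-1)^2 = +1.
v=47: a=47^2·(≡7), b=47^0·(≡27) mod 47; (7|47)=+1, (27|47)=+1; (−1)^{2·0·23}·(+1)^0·(+1)^2 = +1.
v=59: a=59^2·(≡3), b=59^2·(≡25) mod 59; (3|59)=+1, (25|59)=+1; (−1)^{2·2·29}·(+1)^2·(+1)^2 = +1.
v=29: a=29^-2·(≡24), b=29^0·(≡26) mod 29; (24|29)=+1, (26|29)=-1; (−1)^{-2·0·14}·(+1)^0·(-1)^-2 = +1.
v=19: a=19^1·(≡12), b=19^0·(≡6) mod 19; (12|19)=-1, (6|19)=+1; (−1)^{1·0·9}·(-1)^0·(+1)^1 = +1.
v=5: a=5^5·(≡3), b=5^0·(≡2) mod 5; (3|5)=-1, (2|5)=-1; (−1)^{5·0·2}·(-1)^0·(-1)^5 = -1.
v=∞: 482885 > 0 and 17 > 0  ⇒  (a,b)_∞ = +1.
v=3: a=3^-2·(≡2), b=3^0·(≡2) mod 3; (2|3)=-1, (2|3)=-1; (−1)^{-2·0·1}·(-1)^0·(-1)^-2 = +1.
v=13: a=13^1·(≡9), b=13^0·(≡10) mod 13; (9|13)=+1, (10|13)=+1; (−1)^{1·0·6}·(+1)^0·(+1)^1 = +1.
v=17: a=17^1·(≡1), b=17^3·(≡9) mod 17; (1|17)=+1, (9|17)=+1; (−1)^{1·3·8}·(+1)^3·(+1)^1 = +1.
v=7: a=7^-4·(≡4), b=7^-6·(≡5) mod 7; (4|7)=+1, (5|7)=-1; (−1)^{-4·-6·3}·(+1)^-6·(-1)^-4 = +1.
v=53: a=53^-2·(≡23), b=53^0·(≡9) mod 53; (23|53)=-1, (9|53)=+1; (−1)^{-2·0·26}·(-1)^0·(+1)^-2 = +1.
v=2: v_2(a)=0, v_2(b)=0; units ≡ 5, 1 (mod 8); ε·ε+αω+βω = 0·0+0·0+0·1 ≡ 0  ⇒  (a,b)_2 = +1.
(482885, 17 / ℚ) ramifies at {5, 23}: a division algebra.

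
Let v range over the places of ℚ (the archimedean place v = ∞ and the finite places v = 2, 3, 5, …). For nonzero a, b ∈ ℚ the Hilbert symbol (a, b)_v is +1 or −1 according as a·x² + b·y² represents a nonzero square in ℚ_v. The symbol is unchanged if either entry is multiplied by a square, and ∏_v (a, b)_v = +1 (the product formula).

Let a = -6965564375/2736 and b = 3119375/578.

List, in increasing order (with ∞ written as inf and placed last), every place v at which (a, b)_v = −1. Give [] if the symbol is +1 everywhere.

(a, b) ≡ (-4321493, 9982) mod (ℚ^×)²; places V = {2, 3, 5, 7, 11, 17, 19, 23, 29, 31, ∞}.
(a,b)_2: α=-4, β=-1; u≡3, v≡7 (mod 8); ε(u)ε(v)=1·1, αω(v)=-4·0, βω(u)=-1·1; sum ≡ 0  ⇒  +1.
(a,b)_23: α=1, u≡11; β=1, v≡21 (mod 23); (11|23)=-1, (21|23)=-1; sign (−1)^1·-1^1·-1^1 = -1.
(a,b)_3: α=-2, u≡1; β=0, v≡1 (mod 3); (1|3)=+1, (1|3)=+1; sign (−1)^0·+1^0·+1^-2 = +1.
(a,b)_19: α=-1, u≡15; β=0, v≡11 (mod 19); (15|19)=-1, (11|19)=+1; sign (−1)^0·-1^0·+1^-1 = +1.
(a,b)_∞: sgn(-4321493)=−, sgn(9982)=+, so +1.
(a,b)_11: α=1, u≡10; β=0, v≡1 (mod 11); (10|11)=-1, (1|11)=+1; sign (−1)^0·-1^0·+1^1 = +1.
(a,b)_7: α=2, u≡6; β=1, v≡3 (mod 7); (6|7)=-1, (3|7)=-1; sign (−1)^0·-1^1·-1^2 = -1.
(a,b)_5: α=4, u≡2; β=4, v≡2 (mod 5); (2|5)=-1, (2|5)=-1; sign (−1)^0·-1^4·-1^4 = +1.
(a,b)_29: α=1, u≡19; β=0, v≡5 (mod 29); (19|29)=-1, (5|29)=+1; sign (−1)^0·-1^0·+1^1 = +1.
(a,b)_17: α=0, u≡15; β=-2, v≡14 (mod 17); (15|17)=+1, (14|17)=-1; sign (−1)^0·+1^-2·-1^0 = +1.
(a,b)_31: α=1, u≡4; β=1, v≡17 (mod 31); (4|31)=+1, (17|31)=-1; sign (−1)^1·+1^1·-1^1 = +1.
(-4321493, 9982 / ℚ) ramifies at {7, 23}: a division algebra.

[7, 23]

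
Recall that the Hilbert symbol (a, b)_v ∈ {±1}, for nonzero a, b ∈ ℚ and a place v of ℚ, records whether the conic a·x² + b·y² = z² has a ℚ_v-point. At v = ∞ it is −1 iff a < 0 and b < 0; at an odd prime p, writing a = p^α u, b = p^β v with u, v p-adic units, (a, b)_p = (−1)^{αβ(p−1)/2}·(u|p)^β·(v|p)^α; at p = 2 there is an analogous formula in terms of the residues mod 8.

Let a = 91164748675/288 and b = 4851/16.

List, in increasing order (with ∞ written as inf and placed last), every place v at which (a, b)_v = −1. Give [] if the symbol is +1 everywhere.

Mod squares: a ≡ 10166, b ≡ 11. Check v ∈ {∞, 2, 3, 5, 7, 11, 13, 17, 23}.
v=∞: 10166 > 0 and 11 > 0  ⇒  (a,b)_∞ = +1.
v=13: a=13^1·(≡11), b=13^0·(≡5) mod 13; (11|13)=-1, (5|13)=-1; (−1)^{1·0·6}·(-1)^0·(-1)^1 = -1.
v=23: a=23^1·(≡22), b=23^0·(≡20) mod 23; (22|23)=-1, (20|23)=-1; (−1)^{1·0·11}·(-1)^0·(-1)^1 = -1.
v=2: v_2(a)=-5, v_2(b)=-4; units ≡ 3, 3 (mod 8); ε·ε+αω+βω = 1·1+-5·1+-4·1 ≡ 0  ⇒  (a,b)_2 = +1.
v=11: a=11^4·(≡2), b=11^1·(≡9) mod 11; (2|11)=-1, (9|11)=+1; (−1)^{4·1·5}·(-1)^1·(+1)^4 = -1.
v=17: a=17^1·(≡11), b=17^0·(≡11) mod 17; (11|17)=-1, (11|17)=-1; (−1)^{1·0·8}·(-1)^0·(-1)^1 = -1.
v=3: a=3^-2·(≡2), b=3^2·(≡2) mod 3; (2|3)=-1, (2|3)=-1; (−1)^{-2·2·1}·(-1)^2·(-1)^-2 = +1.
v=5: a=5^2·(≡4), b=5^0·(≡1) mod 5; (4|5)=+1, (1|5)=+1; (−1)^{2·0·2}·(+1)^0·(+1)^2 = +1.
v=7: a=7^2·(≡2), b=7^2·(≡4) mod 7; (2|7)=+1, (4|7)=+1; (−1)^{2·2·3}·(+1)^2·(+1)^2 = +1.
Ram(10166, 11) = {11, 13, 17, 23}; no ℚ_11-point on the conic.

[11, 13, 17, 23]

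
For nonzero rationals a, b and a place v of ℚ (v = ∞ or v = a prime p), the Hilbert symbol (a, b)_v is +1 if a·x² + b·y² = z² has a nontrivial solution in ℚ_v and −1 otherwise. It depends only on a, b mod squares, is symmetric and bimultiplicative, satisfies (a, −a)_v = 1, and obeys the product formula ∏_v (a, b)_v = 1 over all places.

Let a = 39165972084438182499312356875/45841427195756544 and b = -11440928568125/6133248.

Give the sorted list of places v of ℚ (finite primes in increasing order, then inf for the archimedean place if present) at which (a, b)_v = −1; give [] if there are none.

[2, 11, 31, 37]

Mod squares: a ≡ 259, b ≡ -580382. Check v ∈ {∞, 2, 3, 5, 7, 11, 17, 23, 31, 37}.
v=11: a=11^-4·(≡7), b=11^-3·(≡1) mod 11; (7|11)=-1, (1|11)=+1; (−1)^{-4·-3·5}·(-1)^-3·(+1)^-4 = -1.
v=17: a=17^6·(≡9), b=17^2·(≡4) mod 17; (9|17)=+1, (4|17)=+1; (−1)^{6·2·8}·(+1)^2·(+1)^6 = +1.
v=3: a=3^-6·(≡1), b=3^-2·(≡1) mod 3; (1|3)=+1, (1|3)=+1; (−1)^{-6·-2·1}·(+1)^-2·(+1)^-6 = +1.
v=7: a=7^13·(≡4), b=7^4·(≡4) mod 7; (4|7)=+1, (4|7)=+1; (−1)^{13·4·3}·(+1)^4·(+1)^13 = +1.
v=∞: 259 > 0 and -580382 < 0  ⇒  (a,b)_∞ = +1.
v=23: a=23^2·(≡8), b=23^1·(≡22) mod 23; (8|23)=+1, (22|23)=-1; (−1)^{2·1·11}·(+1)^1·(-1)^2 = +1.
v=2: v_2(a)=-32, v_2(b)=-9; units ≡ 3, 1 (mod 8); ε·ε+αω+βω = 1·0+-32·0+-9·1 ≡ 1  ⇒  (a,b)_2 = -1.
v=37: a=37^3·(≡33), b=37^1·(≡18) mod 37; (33|37)=+1, (18|37)=-1; (−1)^{3·1·18}·(+1)^1·(-1)^3 = -1.
v=31: a=31^0·(≡12), b=31^1·(≡28) mod 31; (12|31)=-1, (28|31)=+1; (−1)^{0·1·15}·(-1)^1·(+1)^0 = -1.
v=5: a=5^4·(≡4), b=5^4·(≡2) mod 5; (4|5)=+1, (2|5)=-1; (−1)^{4·4·2}·(+1)^4·(-1)^4 = +1.
|Ram(259, -580382)| = 4, even; anisotropic at {2, 11, 31, 37}.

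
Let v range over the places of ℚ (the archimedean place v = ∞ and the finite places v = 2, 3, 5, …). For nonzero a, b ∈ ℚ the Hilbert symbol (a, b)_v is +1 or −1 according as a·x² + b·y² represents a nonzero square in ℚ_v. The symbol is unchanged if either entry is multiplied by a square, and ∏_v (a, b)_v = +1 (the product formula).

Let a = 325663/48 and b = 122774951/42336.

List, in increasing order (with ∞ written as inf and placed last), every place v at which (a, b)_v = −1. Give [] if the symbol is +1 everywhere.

(a, b) ≡ (5781, 4358874) mod (ℚ^×)²; places V = {2, 3, 7, 13, 29, 41, 47, ∞}.
(a,b)_∞: sgn(5781)=+, sgn(4358874)=+, so +1.
(a,b)_29: α=0, u≡21; β=1, v≡1 (mod 29); (21|29)=-1, (1|29)=+1; sign (−1)^0·-1^1·+1^0 = -1.
(a,b)_47: α=1, u≡20; β=1, v≡11 (mod 47); (20|47)=-1, (11|47)=-1; sign (−1)^1·-1^1·-1^1 = -1.
(a,b)_41: α=1, u≡16; β=1, v≡10 (mod 41); (16|41)=+1, (10|41)=+1; sign (−1)^0·+1^1·+1^1 = +1.
(a,b)_3: α=-1, u≡1; β=-3, v≡1 (mod 3); (1|3)=+1, (1|3)=+1; sign (−1)^1·+1^-3·+1^-1 = -1.
(a,b)_2: α=-4, β=-5; u≡5, v≡5 (mod 8); ε(u)ε(v)=0·0, αω(v)=-4·1, βω(u)=-5·1; sum ≡ 1  ⇒  -1.
(a,b)_7: α=0, u≡5; β=-2, v≡4 (mod 7); (5|7)=-1, (4|7)=+1; sign (−1)^0·-1^-2·+1^0 = +1.
(a,b)_13: α=2, u≡9; β=3, v≡6 (mod 13); (9|13)=+1, (6|13)=-1; sign (−1)^0·+1^3·-1^2 = +1.
|Ram(5781, 4358874)| = 4, even; anisotropic at {2, 3, 29, 47}.

[2, 3, 29, 47]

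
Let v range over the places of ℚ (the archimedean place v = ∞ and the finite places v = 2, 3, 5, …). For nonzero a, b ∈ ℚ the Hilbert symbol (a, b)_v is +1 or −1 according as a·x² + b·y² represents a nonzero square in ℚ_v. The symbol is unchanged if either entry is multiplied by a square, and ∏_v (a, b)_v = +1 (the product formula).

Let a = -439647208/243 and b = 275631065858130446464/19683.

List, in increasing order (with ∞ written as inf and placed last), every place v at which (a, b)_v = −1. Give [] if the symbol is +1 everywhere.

Mod squares: a ≡ -55614, b ≡ 4278. Check v ∈ {∞, 2, 3, 7, 11, 13, 23, 31}.
v=13: a=13^1·(≡9), b=13^2·(≡3) mod 13; (9|13)=+1, (3|13)=+1; (−1)^{1·2·6}·(+1)^2·(+1)^1 = +1.
v=2: v_2(a)=3, v_2(b)=7; units ≡ 1, 3 (mod 8); ε·ε+αω+βω = 0·1+3·1+7·0 ≡ 1  ⇒  (a,b)_2 = -1.
v=11: a=11^2·(≡6), b=11^4·(≡8) mod 11; (6|11)=-1, (8|11)=-1; (−1)^{2·4·5}·(-1)^4·(-1)^2 = +1.
v=31: a=31^1·(≡8), b=31^3·(≡28) mod 31; (8|31)=+1, (28|31)=+1; (−1)^{1·3·15}·(+1)^3·(+1)^1 = -1.
v=3: a=3^-5·(≡2), b=3^-9·(≡1) mod 3; (2|3)=-1, (1|3)=+1; (−1)^{-5·-9·1}·(-1)^-9·(+1)^-5 = +1.
v=23: a=23^1·(≡21), b=23^3·(≡8) mod 23; (21|23)=-1, (8|23)=+1; (−1)^{1·3·11}·(-1)^3·(+1)^1 = +1.
v=∞: -55614 < 0 and 4278 > 0  ⇒  (a,b)_∞ = +1.
v=7: a=7^2·(≡1), b=7^4·(≡1) mod 7; (1|7)=+1, (1|7)=+1; (−1)^{2·4·3}·(+1)^4·(+1)^2 = +1.
(-55614, 4278 / ℚ) ramifies at {2, 31}: a division algebra.

[2, 31]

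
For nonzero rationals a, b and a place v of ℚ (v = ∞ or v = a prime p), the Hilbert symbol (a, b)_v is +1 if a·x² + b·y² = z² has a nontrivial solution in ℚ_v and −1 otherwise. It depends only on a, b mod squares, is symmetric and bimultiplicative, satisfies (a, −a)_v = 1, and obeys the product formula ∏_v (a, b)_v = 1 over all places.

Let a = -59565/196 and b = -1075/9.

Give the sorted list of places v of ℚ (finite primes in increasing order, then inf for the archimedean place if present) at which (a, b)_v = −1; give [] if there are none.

(a, b) ≡ (-165, -43) mod (ℚ^×)²; places V = {2, 3, 5, 7, 11, 19, 43, ∞}.
(a,b)_43: α=0, u≡39; β=1, v≡2 (mod 43); (39|43)=-1, (2|43)=-1; sign (−1)^0·-1^1·-1^0 = -1.
(a,b)_2: α=-2, β=0; u≡3, v≡5 (mod 8); ε(u)ε(v)=1·0, αω(v)=-2·1, βω(u)=0·1; sum ≡ 0  ⇒  +1.
(a,b)_7: α=-2, u≡3; β=0, v≡5 (mod 7); (3|7)=-1, (5|7)=-1; sign (−1)^0·-1^0·-1^-2 = +1.
(a,b)_19: α=2, u≡1; β=0, v≡3 (mod 19); (1|19)=+1, (3|19)=-1; sign (−1)^0·+1^0·-1^2 = +1.
(a,b)_∞: sgn(-165)=−, sgn(-43)=−, so -1.
(a,b)_3: α=1, u≡2; β=-2, v≡2 (mod 3); (2|3)=-1, (2|3)=-1; sign (−1)^0·-1^-2·-1^1 = -1.
(a,b)_11: α=1, u≡7; β=0, v≡4 (mod 11); (7|11)=-1, (4|11)=+1; sign (−1)^0·-1^0·+1^1 = +1.
(a,b)_5: α=1, u≡2; β=2, v≡3 (mod 5); (2|5)=-1, (3|5)=-1; sign (−1)^0·-1^2·-1^1 = -1.
|Ram(-165, -43)| = 4, even; anisotropic at {3, 5, 43, ∞}.

[3, 5, 43, inf]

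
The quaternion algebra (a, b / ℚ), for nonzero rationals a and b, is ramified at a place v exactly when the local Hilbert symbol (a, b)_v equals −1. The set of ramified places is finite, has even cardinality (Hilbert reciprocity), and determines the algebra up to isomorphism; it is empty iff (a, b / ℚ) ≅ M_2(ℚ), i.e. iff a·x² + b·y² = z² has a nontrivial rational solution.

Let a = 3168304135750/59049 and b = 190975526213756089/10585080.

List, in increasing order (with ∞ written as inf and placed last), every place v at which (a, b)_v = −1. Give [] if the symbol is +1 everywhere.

(a, b) ≡ (2470, 30) mod (ℚ^×)²; places V = {2, 3, 5, 11, 13, 19, 29, ∞}.
(a,b)_19: α=3, u≡16; β=6, v≡4 (mod 19); (16|19)=+1, (4|19)=+1; sign (−1)^0·+1^6·+1^3 = +1.
(a,b)_2: α=1, β=-3; u≡3, v≡7 (mod 8); ε(u)ε(v)=1·1, αω(v)=1·0, βω(u)=-3·1; sum ≡ 0  ⇒  +1.
(a,b)_∞: sgn(2470)=+, sgn(30)=+, so +1.
(a,b)_3: α=-10, u≡1; β=-7, v≡1 (mod 3); (1|3)=+1, (1|3)=+1; sign (−1)^0·+1^-7·+1^-10 = +1.
(a,b)_5: α=3, u≡4; β=-1, v≡4 (mod 5); (4|5)=+1, (4|5)=+1; sign (−1)^0·+1^-1·+1^3 = +1.
(a,b)_13: α=3, u≡7; β=6, v≡9 (mod 13); (7|13)=-1, (9|13)=+1; sign (−1)^0·-1^6·+1^3 = +1.
(a,b)_29: α=2, u≡28; β=2, v≡20 (mod 29); (28|29)=+1, (20|29)=+1; sign (−1)^0·+1^2·+1^2 = +1.
(a,b)_11: α=0, u≡6; β=-2, v≡10 (mod 11); (6|11)=-1, (10|11)=-1; sign (−1)^0·-1^-2·-1^0 = +1.
Ram(a, b) = ∅: the form 2470·x² + 30·y² − z² is isotropic over every ℚ_v, so by Hasse–Minkowski it is isotropic over ℚ.

[]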